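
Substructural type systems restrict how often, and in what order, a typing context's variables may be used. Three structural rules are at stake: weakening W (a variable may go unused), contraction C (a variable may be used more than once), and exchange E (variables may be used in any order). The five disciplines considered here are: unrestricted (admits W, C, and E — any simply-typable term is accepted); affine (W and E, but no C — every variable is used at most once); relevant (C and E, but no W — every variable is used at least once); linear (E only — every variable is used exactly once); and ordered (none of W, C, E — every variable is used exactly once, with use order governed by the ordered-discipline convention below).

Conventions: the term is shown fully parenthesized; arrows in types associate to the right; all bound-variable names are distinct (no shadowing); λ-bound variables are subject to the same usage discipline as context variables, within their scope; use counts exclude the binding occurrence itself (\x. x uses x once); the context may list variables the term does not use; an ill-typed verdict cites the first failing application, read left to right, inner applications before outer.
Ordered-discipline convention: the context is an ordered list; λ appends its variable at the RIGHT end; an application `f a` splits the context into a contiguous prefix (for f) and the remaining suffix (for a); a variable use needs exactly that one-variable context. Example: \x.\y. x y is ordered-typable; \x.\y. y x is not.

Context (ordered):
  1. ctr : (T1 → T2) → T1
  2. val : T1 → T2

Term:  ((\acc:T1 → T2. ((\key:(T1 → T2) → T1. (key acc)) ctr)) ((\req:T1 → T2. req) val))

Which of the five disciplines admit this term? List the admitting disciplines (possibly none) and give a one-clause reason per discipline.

admitted in: linear, affine, relevant, unrestricted
variable uses: ctr: 1×; val: 1×; acc (λ-bound): 1×; key (λ-bound): 1×; req (λ-bound): 1×
uses in reading order: key, acc, ctr, req, val
typing: ✓ — T1
ordered ✗ (no ordered split (uses run key, acc, ctr, req, val))
linear ✓ (exactly-once usage across ctr, val, acc, key, req)
affine ✓ (ctr, val, acc, key, req: no repeats, contraction unneeded)
relevant ✓ (at least one use each (ctr, val, acc, key, req))
unrestricted ✓ (typability at T1 is all that's needed)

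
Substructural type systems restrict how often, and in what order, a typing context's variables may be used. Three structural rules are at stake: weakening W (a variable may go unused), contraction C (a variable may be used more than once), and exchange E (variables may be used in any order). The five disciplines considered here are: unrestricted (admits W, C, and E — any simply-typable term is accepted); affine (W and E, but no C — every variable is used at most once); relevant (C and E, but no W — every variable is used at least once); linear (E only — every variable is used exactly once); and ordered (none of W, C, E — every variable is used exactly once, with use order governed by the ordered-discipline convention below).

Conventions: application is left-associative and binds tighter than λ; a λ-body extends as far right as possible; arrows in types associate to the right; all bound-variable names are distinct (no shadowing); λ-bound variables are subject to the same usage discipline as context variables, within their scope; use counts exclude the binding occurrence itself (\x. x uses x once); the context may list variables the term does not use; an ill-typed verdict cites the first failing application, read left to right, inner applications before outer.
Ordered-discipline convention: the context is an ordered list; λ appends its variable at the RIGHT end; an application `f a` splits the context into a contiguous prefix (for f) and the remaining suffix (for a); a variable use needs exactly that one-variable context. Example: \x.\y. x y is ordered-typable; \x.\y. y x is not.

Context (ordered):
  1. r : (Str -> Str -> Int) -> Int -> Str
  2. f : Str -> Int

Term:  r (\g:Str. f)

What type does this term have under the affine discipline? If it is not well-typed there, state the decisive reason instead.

term : Int -> Str
use counts: r: 1; f: 1; g (λ-bound): 0
left-to-right use order: r, f
typing: the term checks, with type Int -> Str
summary: ordered ✗ | linear ✗ | affine ✓ | relevant ✗ | unrestricted ✓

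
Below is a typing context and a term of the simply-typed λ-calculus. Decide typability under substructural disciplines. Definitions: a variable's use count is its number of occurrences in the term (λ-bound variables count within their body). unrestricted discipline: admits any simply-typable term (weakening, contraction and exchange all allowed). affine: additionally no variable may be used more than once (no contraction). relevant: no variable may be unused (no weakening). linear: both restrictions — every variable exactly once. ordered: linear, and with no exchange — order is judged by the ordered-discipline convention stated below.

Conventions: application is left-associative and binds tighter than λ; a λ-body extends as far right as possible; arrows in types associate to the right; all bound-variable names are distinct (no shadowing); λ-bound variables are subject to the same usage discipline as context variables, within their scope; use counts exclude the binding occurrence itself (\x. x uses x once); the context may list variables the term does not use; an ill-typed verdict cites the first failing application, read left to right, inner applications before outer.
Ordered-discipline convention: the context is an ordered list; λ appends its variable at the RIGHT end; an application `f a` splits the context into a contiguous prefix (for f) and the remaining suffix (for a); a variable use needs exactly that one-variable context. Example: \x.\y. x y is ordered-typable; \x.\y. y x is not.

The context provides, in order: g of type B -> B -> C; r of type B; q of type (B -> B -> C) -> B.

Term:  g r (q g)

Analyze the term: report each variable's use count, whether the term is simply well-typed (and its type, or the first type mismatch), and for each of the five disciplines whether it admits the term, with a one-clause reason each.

use counts: g: 2; r: 1; q: 1
order of uses: g, r, q, g
typing: well-typed at C
ordered: ✗, uses contraction: g ×2
linear: ✗, uses contraction: g ×2
affine: ✗, uses contraction: g ×2
relevant: ✓, g, r, q: all used, weakening unneeded
unrestricted: ✓, typability at C is all that's needed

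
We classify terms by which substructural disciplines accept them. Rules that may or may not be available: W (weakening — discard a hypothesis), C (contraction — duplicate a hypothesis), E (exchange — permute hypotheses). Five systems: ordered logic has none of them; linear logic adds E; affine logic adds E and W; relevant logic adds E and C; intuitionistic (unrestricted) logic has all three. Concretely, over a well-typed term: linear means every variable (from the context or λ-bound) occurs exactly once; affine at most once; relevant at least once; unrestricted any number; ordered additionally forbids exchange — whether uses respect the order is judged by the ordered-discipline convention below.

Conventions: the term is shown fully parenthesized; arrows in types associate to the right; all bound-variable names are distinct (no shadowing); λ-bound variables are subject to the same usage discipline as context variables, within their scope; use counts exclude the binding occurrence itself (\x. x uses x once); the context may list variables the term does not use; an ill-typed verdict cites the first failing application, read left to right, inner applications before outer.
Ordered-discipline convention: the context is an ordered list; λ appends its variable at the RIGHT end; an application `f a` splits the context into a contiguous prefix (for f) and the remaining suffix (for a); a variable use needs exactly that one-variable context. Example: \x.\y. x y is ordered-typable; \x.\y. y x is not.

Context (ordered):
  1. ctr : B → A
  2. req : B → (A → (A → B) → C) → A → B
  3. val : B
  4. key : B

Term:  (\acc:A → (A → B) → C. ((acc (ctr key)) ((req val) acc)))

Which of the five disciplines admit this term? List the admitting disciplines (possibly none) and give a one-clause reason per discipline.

admitted in: relevant, unrestricted
counts: ctr ×1; req ×1; val ×1; key ×1; acc [bound] ×2
order of uses: acc, ctr, key, req, val, acc
typing: the term checks, with type (A → (A → B) → C) → C
ordered: ✗, uses contraction: acc ×2
linear: ✗, uses contraction: acc ×2
affine: ✗, uses contraction: acc ×2
relevant: ✓, every one of ctr, req, val, key, acc appears
unrestricted: ✓, type-checks ((A → (A → B) → C) → C) and nothing is barred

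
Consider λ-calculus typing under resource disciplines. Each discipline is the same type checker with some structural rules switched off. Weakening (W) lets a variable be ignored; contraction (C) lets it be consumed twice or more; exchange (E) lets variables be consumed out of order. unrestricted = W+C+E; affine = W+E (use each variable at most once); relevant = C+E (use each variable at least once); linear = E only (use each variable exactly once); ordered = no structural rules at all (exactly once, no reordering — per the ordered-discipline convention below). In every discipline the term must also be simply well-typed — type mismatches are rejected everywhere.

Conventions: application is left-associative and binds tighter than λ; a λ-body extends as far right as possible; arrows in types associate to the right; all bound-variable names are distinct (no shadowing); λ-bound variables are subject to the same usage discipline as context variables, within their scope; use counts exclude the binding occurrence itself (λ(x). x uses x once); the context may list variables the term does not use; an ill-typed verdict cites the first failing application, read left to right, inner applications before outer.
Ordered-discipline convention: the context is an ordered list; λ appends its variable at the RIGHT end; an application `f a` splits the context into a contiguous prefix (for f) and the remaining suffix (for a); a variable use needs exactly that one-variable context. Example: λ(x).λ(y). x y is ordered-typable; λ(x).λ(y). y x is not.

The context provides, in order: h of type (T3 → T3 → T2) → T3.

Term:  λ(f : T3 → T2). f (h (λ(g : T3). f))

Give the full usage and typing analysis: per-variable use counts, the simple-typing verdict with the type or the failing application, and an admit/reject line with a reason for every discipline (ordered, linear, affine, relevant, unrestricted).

usage: h=1, f [bound]=2, g [bound]=0
order of uses: f, h, f
typing: the term checks, with type (T3 → T2) → T2
ordered: ✗, f ×2 used more than once (contraction); g never used (weakening)
linear: ✗, f ×2 used more than once (contraction); g never used (weakening)
affine: ✗, f ×2 used more than once (contraction)
relevant: ✗, g never used (weakening)
unrestricted: ✓, well-typed at (T3 → T2) → T2; no restrictions here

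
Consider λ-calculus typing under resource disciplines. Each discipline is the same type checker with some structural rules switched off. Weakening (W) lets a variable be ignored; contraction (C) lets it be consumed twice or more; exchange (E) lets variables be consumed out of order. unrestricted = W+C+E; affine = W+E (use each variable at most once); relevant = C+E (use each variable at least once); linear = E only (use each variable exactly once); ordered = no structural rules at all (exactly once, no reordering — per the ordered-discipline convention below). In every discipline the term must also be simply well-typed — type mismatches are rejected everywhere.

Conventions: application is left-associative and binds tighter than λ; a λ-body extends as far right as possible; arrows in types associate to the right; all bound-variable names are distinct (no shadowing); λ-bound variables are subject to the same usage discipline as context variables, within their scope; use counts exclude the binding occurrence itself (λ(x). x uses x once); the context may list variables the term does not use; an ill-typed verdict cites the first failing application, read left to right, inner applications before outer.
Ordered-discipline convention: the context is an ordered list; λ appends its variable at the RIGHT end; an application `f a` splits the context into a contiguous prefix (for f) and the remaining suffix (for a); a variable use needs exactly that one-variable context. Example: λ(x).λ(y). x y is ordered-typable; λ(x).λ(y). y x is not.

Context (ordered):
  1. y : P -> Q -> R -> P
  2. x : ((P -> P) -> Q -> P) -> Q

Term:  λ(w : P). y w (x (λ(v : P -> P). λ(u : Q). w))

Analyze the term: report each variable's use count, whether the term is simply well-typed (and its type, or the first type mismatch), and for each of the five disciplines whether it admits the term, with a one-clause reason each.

usage: y: 1×; x: 1×; w (λ-bound): 2×; v (λ-bound): 0×; u (λ-bound): 0×
left-to-right use order: y, w, x, w
typing: well-typed at P -> R -> P
ordered: ✗ — repeated use of w ×2; needs weakening: v, u unused
linear: ✗ — repeated use of w ×2; needs weakening: v, u unused
affine: ✗ — repeated use of w ×2
relevant: ✗ — needs weakening: v, u unused
unrestricted: ✓ — simply typable at P -> R -> P; W, C, E all held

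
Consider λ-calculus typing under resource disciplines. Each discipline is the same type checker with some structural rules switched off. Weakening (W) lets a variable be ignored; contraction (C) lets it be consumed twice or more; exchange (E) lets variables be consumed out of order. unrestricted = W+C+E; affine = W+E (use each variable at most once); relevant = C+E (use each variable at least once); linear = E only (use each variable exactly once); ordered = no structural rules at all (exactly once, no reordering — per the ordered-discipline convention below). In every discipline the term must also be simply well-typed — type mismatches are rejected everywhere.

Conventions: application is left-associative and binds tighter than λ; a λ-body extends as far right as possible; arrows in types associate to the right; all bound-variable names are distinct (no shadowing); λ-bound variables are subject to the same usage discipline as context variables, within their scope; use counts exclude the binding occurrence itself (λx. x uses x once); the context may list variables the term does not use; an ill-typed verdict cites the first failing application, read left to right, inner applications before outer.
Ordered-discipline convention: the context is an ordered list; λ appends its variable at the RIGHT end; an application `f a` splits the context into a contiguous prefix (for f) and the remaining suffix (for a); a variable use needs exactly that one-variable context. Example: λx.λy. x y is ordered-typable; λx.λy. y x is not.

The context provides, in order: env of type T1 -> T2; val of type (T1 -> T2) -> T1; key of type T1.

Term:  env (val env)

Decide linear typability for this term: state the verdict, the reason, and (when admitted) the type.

no — repeated use of env ×2; unused: key — weakening required
use counts: env=2; val=1; key=0
uses in reading order: env, val, env
typing: well-typed — term : T2
all disciplines: ordered ✗ · linear ✗ · affine ✗ · relevant ✗ · unrestricted ✓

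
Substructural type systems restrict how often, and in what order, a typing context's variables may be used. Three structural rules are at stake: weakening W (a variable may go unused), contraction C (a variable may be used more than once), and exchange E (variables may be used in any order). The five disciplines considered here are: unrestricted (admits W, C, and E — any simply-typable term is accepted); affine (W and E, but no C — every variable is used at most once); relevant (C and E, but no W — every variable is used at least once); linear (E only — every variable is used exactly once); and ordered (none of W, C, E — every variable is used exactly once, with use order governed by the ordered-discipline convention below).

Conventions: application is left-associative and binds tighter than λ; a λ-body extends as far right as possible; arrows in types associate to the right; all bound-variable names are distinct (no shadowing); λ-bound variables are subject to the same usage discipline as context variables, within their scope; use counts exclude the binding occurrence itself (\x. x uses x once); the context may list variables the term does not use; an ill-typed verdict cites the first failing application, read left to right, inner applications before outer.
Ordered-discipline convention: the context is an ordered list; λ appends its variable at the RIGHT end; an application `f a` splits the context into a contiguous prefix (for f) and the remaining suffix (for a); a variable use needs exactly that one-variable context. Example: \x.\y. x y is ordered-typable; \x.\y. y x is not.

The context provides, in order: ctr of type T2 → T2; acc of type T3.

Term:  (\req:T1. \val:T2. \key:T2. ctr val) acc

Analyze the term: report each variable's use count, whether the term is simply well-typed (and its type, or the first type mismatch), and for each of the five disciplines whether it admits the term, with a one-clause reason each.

use counts: ctr: 1×; acc: 1×; req [bound]: 0×; val [bound]: 1×; key [bound]: 0×
uses in reading order: ctr, val, acc
typing: ill-typed: a function awaiting T1 gets T3
ordered: ✗ — not simply typable
linear: ✗ — fails simple typing
affine: ✗ — a type mismatch blocks all five
relevant: ✗ — the type mismatch rejects it
unrestricted: ✗ — not simply typable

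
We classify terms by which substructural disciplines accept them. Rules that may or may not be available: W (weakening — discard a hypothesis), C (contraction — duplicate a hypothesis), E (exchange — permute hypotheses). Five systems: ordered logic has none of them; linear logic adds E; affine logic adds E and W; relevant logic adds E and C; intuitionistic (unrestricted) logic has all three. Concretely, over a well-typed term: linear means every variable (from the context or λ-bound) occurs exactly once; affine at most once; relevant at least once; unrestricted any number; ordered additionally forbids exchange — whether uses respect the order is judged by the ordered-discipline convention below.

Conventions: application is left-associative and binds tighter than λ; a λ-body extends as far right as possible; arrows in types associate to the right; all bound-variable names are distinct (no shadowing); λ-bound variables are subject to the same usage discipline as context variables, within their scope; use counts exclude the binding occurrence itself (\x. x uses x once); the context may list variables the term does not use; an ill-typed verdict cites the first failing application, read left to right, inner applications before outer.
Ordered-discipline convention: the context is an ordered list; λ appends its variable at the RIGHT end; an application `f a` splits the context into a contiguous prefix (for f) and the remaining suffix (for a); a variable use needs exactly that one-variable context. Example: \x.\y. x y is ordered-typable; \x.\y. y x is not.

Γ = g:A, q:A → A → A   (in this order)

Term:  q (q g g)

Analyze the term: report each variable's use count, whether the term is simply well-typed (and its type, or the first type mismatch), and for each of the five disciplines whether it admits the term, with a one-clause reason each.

usage: g: 2×; q: 2×
left-to-right use order: q, q, g, g
typing: well-typed — term : A → A
ordered ✗ (g ×2, q ×2 used more than once (contraction))
linear ✗ (g ×2, q ×2 used more than once (contraction))
affine ✗ (g ×2, q ×2 used more than once (contraction))
relevant ✓ (every one of g, q appears)
unrestricted ✓ (simply typable at A → A; W, C, E all held)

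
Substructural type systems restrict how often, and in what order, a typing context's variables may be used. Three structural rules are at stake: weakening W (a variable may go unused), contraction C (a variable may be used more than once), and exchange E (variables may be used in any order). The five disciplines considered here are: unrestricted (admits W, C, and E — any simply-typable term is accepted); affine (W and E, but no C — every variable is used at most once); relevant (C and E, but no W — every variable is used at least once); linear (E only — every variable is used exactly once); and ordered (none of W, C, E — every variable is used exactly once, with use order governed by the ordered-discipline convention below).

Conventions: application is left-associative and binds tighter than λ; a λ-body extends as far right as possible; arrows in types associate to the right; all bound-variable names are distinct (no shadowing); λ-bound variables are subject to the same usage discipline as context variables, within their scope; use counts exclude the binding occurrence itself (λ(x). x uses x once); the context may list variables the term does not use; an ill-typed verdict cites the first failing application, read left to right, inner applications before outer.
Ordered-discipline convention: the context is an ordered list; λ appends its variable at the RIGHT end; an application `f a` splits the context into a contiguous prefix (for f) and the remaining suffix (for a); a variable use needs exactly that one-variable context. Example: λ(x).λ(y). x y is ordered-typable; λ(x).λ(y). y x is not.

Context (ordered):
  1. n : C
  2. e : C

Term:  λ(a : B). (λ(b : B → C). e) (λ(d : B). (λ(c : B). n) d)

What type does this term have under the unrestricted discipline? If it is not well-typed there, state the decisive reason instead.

term : B → C
variable uses: n: 1×; e: 1×; a [bound]: 0×; b [bound]: 0×; d [bound]: 1×; c [bound]: 0×
order of uses: e, n, d
typing: the term checks, with type B → C
per-discipline verdicts: ordered ✗; linear ✗; affine ✓; relevant ✗; unrestricted ✓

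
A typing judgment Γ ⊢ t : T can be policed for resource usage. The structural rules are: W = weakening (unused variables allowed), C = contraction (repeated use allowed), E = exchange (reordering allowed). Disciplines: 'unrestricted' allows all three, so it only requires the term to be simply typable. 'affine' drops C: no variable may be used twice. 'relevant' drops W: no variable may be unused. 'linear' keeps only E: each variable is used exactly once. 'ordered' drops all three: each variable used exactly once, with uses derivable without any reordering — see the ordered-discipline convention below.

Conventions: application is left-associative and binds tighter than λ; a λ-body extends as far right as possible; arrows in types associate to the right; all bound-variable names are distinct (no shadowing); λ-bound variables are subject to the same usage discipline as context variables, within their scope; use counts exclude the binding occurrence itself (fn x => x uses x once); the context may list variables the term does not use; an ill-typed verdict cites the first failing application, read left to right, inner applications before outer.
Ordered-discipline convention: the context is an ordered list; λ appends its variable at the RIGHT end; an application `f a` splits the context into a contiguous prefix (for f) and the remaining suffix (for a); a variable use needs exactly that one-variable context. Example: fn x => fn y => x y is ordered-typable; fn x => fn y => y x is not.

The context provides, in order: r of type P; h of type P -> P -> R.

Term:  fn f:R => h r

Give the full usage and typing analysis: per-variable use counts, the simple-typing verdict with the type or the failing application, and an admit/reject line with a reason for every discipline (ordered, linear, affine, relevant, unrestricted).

use counts: r=1, h=1, f (bound)=0
order of uses: h, r
typing: ✓ — R -> P -> R
ordered: ✗, f never used (weakening)
linear: ✗, f never used (weakening)
affine: ✓, none of r, h, f used more than once
relevant: ✗, f never used (weakening)
unrestricted: ✓, simply typable at R -> P -> R; W, C, E all held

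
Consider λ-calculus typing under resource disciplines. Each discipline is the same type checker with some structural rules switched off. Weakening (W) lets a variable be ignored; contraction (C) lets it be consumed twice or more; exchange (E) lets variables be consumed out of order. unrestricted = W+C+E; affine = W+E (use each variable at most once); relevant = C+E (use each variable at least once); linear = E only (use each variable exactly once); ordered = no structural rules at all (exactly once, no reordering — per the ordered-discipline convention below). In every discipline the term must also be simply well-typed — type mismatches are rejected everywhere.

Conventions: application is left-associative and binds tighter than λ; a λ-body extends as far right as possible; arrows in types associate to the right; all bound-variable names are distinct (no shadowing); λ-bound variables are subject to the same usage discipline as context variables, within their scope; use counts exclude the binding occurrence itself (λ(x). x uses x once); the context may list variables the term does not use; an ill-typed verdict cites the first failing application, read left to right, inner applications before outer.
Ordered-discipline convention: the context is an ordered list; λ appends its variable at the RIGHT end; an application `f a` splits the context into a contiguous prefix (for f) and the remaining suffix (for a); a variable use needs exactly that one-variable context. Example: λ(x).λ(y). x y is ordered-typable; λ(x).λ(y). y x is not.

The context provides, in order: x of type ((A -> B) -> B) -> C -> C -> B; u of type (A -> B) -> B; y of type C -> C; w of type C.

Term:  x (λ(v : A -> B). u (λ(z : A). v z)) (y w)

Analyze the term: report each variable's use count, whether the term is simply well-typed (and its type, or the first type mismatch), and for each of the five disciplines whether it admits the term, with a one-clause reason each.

variable uses: x ×1, u ×1, y ×1, w ×1, v (λ-bound) ×1, z (λ-bound) ×1
uses in reading order: x, u, v, z, y, w
typing: well-typed at C -> B
ordered: ✓ — x, u, y, w, v, z: once each, no exchange needed
linear: ✓ — single use per variable (x, u, y, w, v, z)
affine: ✓ — at most one use each (x, u, y, w, v, z)
relevant: ✓ — every one of x, u, y, w, v, z appears
unrestricted: ✓ — type-checks (C -> B) and nothing is barred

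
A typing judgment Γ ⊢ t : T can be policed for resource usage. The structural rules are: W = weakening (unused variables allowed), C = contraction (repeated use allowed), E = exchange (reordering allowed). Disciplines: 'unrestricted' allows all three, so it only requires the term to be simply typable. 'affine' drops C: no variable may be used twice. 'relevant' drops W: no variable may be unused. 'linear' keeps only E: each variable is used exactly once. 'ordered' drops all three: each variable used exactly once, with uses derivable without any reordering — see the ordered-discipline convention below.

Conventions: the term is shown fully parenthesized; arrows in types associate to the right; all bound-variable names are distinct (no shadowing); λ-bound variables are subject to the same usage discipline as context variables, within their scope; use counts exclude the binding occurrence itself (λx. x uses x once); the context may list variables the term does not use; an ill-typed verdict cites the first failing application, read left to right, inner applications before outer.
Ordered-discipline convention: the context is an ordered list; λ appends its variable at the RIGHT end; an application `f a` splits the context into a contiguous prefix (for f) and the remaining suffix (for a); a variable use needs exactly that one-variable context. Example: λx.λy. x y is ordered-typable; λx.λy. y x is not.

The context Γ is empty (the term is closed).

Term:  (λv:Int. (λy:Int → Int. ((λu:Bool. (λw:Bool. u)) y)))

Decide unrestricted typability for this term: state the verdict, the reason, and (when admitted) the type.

no — the type mismatch rejects it
counts: v [bound] ×0, y [bound] ×1, u [bound] ×1, w [bound] ×0
uses in reading order: u, y
typing: ill-typed: argument of type Int → Int where Bool is required
all disciplines: ordered ✗ · linear ✗ · affine ✗ · relevant ✗ · unrestricted ✗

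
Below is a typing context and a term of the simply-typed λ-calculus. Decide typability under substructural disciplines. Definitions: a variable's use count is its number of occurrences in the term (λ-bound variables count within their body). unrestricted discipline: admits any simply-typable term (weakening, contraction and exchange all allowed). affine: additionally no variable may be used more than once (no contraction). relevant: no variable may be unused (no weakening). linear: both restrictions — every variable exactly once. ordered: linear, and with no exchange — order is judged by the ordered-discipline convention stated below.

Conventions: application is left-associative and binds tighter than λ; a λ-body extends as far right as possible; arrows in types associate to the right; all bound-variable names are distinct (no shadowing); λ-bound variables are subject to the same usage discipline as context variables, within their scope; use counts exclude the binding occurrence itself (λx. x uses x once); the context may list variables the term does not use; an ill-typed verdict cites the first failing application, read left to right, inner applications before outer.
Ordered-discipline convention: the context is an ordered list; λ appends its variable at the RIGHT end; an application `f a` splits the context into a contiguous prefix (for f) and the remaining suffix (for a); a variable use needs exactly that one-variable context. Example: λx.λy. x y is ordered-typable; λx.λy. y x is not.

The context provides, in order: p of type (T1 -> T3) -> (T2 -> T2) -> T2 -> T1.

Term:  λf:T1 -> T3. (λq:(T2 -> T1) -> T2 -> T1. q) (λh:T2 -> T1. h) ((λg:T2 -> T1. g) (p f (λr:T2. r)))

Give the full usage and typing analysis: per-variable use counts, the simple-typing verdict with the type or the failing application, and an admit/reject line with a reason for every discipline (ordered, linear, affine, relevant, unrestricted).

variable uses: p=1; f (λ-bound)=1; q (λ-bound)=1; h (λ-bound)=1; g (λ-bound)=1; r (λ-bound)=1
use order (left to right): q, h, g, p, f, r
typing: the term checks, with type (T1 -> T3) -> T2 -> T1
ordered ✓ (p, f, q, h, g, r: once each, no exchange needed)
linear ✓ (each of p, f, q, h, g, r used exactly once)
affine ✓ (none of p, f, q, h, g, r used more than once)
relevant ✓ (every one of p, f, q, h, g, r appears)
unrestricted ✓ (well-typed at (T1 -> T3) -> T2 -> T1; no restrictions here)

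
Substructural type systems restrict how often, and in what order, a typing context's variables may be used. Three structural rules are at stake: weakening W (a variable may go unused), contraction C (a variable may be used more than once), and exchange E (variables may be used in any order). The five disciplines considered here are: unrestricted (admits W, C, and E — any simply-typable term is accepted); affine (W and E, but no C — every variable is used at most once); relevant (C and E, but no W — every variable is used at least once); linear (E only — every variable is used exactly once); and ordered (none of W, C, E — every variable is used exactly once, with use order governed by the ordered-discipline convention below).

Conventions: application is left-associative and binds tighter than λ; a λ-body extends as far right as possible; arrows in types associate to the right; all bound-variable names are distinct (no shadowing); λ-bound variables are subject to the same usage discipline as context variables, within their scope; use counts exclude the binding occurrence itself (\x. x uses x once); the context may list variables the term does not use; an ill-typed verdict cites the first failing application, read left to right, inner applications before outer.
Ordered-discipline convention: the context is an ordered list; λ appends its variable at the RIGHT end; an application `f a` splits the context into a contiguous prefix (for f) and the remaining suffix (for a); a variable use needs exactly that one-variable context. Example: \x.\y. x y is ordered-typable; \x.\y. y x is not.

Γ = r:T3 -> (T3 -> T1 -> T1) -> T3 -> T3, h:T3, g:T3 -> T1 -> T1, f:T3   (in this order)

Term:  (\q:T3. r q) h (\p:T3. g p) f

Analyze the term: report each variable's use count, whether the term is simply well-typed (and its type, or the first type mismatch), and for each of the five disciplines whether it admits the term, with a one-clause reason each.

counts: r=1, h=1, g=1, f=1, q (bound)=1, p (bound)=1
left-to-right use order: r, q, h, g, p, f
typing: well-typed at T3
ordered: ✓, one use each (r, h, g, f, q, p); ordered split holds
linear: ✓, each of r, h, g, f, q, p used exactly once
affine: ✓, at most one use each (r, h, g, f, q, p)
relevant: ✓, at least one use each (r, h, g, f, q, p)
unrestricted: ✓, well-typed at T3; no restrictions here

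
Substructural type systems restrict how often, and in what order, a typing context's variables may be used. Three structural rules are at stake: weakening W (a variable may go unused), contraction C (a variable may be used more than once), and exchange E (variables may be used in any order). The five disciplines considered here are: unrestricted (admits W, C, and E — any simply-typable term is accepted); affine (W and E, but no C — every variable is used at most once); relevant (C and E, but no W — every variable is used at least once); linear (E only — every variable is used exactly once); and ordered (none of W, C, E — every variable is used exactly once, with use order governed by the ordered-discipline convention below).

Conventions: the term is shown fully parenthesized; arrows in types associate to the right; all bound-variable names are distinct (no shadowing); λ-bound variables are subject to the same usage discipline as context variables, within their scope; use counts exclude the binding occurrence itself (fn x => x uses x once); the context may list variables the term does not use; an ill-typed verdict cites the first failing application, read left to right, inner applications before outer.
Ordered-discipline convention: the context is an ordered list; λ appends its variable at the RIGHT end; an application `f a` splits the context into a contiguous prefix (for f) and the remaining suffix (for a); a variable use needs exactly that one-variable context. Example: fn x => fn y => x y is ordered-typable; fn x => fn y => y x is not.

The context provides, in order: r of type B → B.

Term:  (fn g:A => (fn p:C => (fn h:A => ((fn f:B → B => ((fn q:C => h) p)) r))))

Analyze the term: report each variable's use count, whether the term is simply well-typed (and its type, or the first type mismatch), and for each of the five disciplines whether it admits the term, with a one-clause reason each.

use counts: r=1; g [bound]=0; p [bound]=1; h [bound]=1; f [bound]=0; q [bound]=0
order of uses: h, p, r
typing: well-typed — term : A → C → A → A
ordered ✗ (g, f, q left unused)
linear ✗ (g, f, q left unused)
affine ✓ (r, g, p, h, f, q: no repeats, contraction unneeded)
relevant ✗ (g, f, q left unused)
unrestricted ✓ (typability at A → C → A → A is all that's needed)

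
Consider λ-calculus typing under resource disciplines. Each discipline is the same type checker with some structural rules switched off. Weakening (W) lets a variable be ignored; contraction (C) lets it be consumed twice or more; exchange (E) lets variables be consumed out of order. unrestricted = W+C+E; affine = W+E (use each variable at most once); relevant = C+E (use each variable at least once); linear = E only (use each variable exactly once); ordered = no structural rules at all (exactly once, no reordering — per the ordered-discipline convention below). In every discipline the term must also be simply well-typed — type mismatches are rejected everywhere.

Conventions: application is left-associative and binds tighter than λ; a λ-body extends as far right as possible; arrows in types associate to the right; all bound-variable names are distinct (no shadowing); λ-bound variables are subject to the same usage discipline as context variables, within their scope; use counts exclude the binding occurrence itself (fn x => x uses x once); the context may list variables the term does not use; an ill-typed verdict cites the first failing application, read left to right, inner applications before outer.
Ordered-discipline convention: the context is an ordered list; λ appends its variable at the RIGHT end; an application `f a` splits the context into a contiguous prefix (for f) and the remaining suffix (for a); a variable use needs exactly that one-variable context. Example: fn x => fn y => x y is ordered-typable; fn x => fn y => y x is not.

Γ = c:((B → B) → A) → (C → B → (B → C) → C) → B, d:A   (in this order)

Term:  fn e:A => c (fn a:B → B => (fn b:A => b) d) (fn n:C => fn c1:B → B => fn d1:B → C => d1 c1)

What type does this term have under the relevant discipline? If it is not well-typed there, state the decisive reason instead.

not well-typed under relevant — not simply typable
counts: c ×1, d ×1, e (bound) ×0, a (bound) ×0, b (bound) ×1, n (bound) ×0, c1 (bound) ×1, d1 (bound) ×1
left-to-right use order: c, b, d, d1, c1
typing: ill-typed: an argument B → B mismatches the expected B
summary: ordered ✗; linear ✗; affine ✗; relevant ✗; unrestricted ✗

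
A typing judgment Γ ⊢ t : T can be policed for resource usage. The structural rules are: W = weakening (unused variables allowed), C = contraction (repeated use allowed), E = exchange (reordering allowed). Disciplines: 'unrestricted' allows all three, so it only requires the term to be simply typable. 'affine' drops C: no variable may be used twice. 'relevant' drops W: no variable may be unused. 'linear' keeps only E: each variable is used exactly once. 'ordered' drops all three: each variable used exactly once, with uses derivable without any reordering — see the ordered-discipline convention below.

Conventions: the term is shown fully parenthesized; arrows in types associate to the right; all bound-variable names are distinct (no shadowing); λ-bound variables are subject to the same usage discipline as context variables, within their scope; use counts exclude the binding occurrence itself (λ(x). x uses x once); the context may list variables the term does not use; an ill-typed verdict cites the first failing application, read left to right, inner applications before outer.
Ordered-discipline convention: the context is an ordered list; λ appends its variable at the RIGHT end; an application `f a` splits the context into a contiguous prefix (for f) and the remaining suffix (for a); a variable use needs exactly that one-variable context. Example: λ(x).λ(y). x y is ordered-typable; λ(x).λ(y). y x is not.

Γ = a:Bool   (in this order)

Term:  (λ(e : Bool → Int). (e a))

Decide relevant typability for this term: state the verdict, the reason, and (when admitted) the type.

yes — a, e: all used, weakening unneeded; term : (Bool → Int) → Int
usage: a=1; e (λ-bound)=1
uses in reading order: e, a
typing: the term checks, with type (Bool → Int) → Int
per-discipline verdicts: ordered ✗; linear ✓; affine ✓; relevant ✓; unrestricted ✓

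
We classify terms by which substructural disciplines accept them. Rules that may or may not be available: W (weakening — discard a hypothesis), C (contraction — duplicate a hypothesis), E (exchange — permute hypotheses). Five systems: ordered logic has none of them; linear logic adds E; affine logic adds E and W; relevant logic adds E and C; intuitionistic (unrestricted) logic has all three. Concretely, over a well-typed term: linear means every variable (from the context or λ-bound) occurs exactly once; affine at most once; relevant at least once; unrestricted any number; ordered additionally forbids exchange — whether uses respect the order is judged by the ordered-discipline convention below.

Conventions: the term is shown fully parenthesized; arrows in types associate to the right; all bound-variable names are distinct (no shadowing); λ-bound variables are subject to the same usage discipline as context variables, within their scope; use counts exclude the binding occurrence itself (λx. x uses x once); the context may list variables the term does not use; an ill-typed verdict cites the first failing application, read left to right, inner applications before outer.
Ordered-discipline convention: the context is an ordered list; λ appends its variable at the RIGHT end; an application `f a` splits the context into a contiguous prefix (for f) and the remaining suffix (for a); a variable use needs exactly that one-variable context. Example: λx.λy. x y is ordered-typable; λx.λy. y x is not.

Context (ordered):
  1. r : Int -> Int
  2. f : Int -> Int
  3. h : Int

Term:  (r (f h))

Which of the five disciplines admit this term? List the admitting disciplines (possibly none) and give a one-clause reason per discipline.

admitting disciplines: ordered, linear, affine, relevant, unrestricted
use counts: r: 1; f: 1; h: 1
left-to-right use order: r, f, h
typing: well-typed — term : Int
ordered ✓ (r, f, h once each; derivable with no W/C/E)
linear ✓ (each of r, f, h used exactly once)
affine ✓ (at most one use each (r, f, h))
relevant ✓ (at least one use each (r, f, h))
unrestricted ✓ (type-checks (Int) and nothing is barred)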